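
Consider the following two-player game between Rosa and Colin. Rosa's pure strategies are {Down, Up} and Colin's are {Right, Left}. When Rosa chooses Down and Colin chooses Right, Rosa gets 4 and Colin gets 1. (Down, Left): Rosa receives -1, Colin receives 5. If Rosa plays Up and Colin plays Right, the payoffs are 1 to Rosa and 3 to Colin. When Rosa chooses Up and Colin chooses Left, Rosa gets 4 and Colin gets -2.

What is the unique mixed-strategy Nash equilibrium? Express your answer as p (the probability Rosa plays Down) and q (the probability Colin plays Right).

p = 5/9, q = 5/8

In a mixed equilibrium Colin is indifferent between Right and Left; this condition fixes p.
  Colin's payoff to Right: p·1 + (1−p)·3 = -2p + 3
  Colin's payoff to Left: p·5 + (1−p)·(-2) = 7p - 2
  -2p + 3 = 7p - 2  ⇒  -9p = -5  ⇒  p = 5/9.
Rosa's indifference between Down and Up determines Colin's mixing probability q:
  Rosa's payoff from Down: q·4 + (1−q)·(-1) = 5q - 1
  Rosa's payoff from Up: q·1 + (1−q)·4 = -3q + 4
  5q - 1 = -3q + 4  ⇒  8q = 5  ⇒  q = 5/8.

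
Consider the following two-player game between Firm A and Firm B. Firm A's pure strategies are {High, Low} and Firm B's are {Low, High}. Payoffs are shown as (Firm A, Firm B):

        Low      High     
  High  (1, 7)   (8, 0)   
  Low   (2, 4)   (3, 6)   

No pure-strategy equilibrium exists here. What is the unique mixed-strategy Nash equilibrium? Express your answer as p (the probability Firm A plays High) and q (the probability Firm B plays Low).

For Firm B to be willing to mix, Firm B must be indifferent between Low and High, which pins down Firm A's mix.
  Firm B's payoff from Low: p·7 + (1−p)·4 = 3p + 4
  Firm B's payoff from High: p·0 + (1−p)·6 = -6p + 6
  3p + 4 = -6p + 6  ⇒  9p = 2  ⇒  p = 2/9.
Firm B's mix must leave Firm A indifferent between High and Low.
  Firm A's expected payoff from High: q·1 + (1−q)·8 = -7q + 8
  Firm A's expected payoff from Low: q·2 + (1−q)·3 = -q + 3
  -7q + 8 = -q + 3  ⇒  -6q = -5  ⇒  q = 5/6.

p = 2/9, q = 5/6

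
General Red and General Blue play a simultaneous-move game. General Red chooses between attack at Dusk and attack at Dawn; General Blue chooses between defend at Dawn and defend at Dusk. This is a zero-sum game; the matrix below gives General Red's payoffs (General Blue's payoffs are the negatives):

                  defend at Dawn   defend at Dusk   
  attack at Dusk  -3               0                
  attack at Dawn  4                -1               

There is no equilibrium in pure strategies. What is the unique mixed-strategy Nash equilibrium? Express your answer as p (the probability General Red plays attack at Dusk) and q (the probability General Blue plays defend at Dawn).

General Blue's indifference between defend at Dawn and defend at Dusk determines General Red's mixing probability p:
  General Blue's payoff from defend at Dawn: p·3 + (1−p)·(-4) = 7p - 4
  General Blue's payoff from defend at Dusk: p·0 + (1−p)·1 = -p + 1
  7p - 4 = -p + 1  ⇒  8p = 5  ⇒  p = 5/8.
For General Red to be willing to mix, General Red must be indifferent between attack at Dusk and attack at Dawn, which pins down General Blue's mix.
  General Red's payoff from attack at Dusk: q·(-3) + (1−q)·0 = -3q
  General Red's payoff from attack at Dawn: q·4 + (1−q)·(-1) = 5q - 1
  -3q = 5q - 1  ⇒  -8q = -1  ⇒  q = 1/8.

p = 5/8, q = 1/8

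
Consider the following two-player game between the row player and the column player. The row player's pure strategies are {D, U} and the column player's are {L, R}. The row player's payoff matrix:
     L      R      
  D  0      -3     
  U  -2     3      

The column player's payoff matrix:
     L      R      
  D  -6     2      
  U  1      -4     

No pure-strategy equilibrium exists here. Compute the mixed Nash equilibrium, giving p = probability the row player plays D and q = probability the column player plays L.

p = 5/13, q = 3/4

In a mixed equilibrium the column player is indifferent between L and R; this condition fixes p.
  the column player's expected payoff from L: p·(-6) + (1−p)·1 = -7p + 1
  the column player's expected payoff from R: p·2 + (1−p)·(-4) = 6p - 4
  -7p + 1 = 6p - 4  ⇒  -13p = -5  ⇒  p = 5/13.
For the row player to be willing to mix, the row player must be indifferent between D and U, which pins down the column player's mix.
  the row player's payoff from D: q·0 + (1−q)·(-3) = 3q - 3
  the row player's payoff from U: q·(-2) + (1−q)·3 = -5q + 3
  3q - 3 = -5q + 3  ⇒  8q = 6  ⇒  q = 3/4.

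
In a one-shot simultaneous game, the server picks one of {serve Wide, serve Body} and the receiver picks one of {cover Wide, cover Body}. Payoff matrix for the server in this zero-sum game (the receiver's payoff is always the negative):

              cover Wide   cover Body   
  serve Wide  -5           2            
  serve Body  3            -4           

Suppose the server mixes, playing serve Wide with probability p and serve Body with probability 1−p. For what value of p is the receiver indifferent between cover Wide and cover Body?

For the receiver to be willing to mix, the receiver must be indifferent between cover Wide and cover Body, which pins down the server's mix.
  the receiver's expected payoff from cover Wide: p·5 + (1−p)·(-3) = 8p - 3
  the receiver's expected payoff from cover Body: p·(-2) + (1−p)·4 = -6p + 4
  8p - 3 = -6p + 4  ⇒  14p = 7  ⇒  p = 1/2.

p = 1/2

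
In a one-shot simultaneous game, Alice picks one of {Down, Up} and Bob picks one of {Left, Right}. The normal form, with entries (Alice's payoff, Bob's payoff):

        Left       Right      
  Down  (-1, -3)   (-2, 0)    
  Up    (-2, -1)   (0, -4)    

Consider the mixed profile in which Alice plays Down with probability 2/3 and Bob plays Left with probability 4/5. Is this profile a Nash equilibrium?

Given Alice's mix p = 2/3, Bob's payoff from Left is -7/3 but from Right is -4/3. Bob strictly prefers Right, so Bob would not mix.
So the proposed profile is not a Nash equilibrium.

No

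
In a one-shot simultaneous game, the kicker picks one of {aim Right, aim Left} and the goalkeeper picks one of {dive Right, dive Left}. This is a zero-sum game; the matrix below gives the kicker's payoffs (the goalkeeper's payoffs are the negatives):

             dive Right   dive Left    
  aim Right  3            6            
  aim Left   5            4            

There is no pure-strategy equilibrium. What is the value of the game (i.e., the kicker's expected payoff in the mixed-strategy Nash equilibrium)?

v = 9/2

The kicker's indifference between aim Right and aim Left determines the goalkeeper's mixing probability q:
  the kicker's payoff to aim Right: q·3 + (1−q)·6 = -3q + 6
  the kicker's payoff to aim Left: q·5 + (1−q)·4 = q + 4
  -3q + 6 = q + 4  ⇒  -4q = -2  ⇒  q = 1/2.
The value is the kicker's expected payoff against this mix (using aim Right): (1/2)·3 + (1/2)·6 = 9/2.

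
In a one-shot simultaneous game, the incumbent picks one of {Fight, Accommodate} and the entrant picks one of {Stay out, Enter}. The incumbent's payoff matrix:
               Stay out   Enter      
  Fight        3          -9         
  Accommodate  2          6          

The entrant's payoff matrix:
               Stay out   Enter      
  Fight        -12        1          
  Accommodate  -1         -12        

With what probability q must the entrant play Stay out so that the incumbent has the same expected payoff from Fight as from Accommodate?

q = 15/16

In a mixed equilibrium the incumbent is indifferent between Fight and Accommodate; this condition fixes q.
  the incumbent's payoff from Fight: q·3 + (1−q)·(-9) = 12q - 9
  the incumbent's payoff from Accommodate: q·2 + (1−q)·6 = -4q + 6
  12q - 9 = -4q + 6  ⇒  16q = 15  ⇒  q = 15/16.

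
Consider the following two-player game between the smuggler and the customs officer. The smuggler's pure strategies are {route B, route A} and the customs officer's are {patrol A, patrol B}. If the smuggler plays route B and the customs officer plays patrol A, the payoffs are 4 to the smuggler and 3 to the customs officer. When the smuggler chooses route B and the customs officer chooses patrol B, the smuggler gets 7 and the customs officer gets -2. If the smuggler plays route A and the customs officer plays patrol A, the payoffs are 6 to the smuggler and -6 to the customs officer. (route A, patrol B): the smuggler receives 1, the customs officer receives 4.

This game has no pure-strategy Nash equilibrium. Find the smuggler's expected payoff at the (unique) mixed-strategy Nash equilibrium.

19/4

Set the smuggler's expected payoff from route B equal to that from route A:
  the smuggler's payoff to route B: q·4 + (1−q)·7 = -3q + 7
  the smuggler's payoff to route A: q·6 + (1−q)·1 = 5q + 1
  -3q + 7 = 5q + 1  ⇒  -8q = -6  ⇒  q = 3/4.
At equilibrium the smuggler is indifferent across rows, so the smuggler's payoff equals the payoff from route B: (3/4)·4 + (1/4)·7 = 19/4.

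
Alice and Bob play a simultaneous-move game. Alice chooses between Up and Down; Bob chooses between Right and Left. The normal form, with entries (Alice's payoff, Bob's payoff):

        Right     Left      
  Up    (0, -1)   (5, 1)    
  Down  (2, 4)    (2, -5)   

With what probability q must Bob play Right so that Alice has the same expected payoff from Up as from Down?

q = 3/5

Alice's indifference between Up and Down determines Bob's mixing probability q:
  Alice's payoff from Up: q·0 + (1−q)·5 = -5q + 5
  Alice's payoff from Down: q·2 + (1−q)·2 = 2
  -5q + 5 = 2  ⇒  -5q = -3  ⇒  q = 3/5.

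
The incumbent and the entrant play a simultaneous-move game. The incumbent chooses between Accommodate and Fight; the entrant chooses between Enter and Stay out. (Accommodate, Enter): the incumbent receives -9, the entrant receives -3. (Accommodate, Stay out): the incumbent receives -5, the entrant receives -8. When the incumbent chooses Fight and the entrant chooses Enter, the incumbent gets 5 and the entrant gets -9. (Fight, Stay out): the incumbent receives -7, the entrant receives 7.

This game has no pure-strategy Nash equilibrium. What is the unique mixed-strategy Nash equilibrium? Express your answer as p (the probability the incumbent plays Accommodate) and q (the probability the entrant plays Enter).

p = 16/21, q = 1/8

The entrant's indifference between Enter and Stay out determines the incumbent's mixing probability p:
  the entrant's expected payoff from Enter: p·(-3) + (1−p)·(-9) = 6p - 9
  the entrant's expected payoff from Stay out: p·(-8) + (1−p)·7 = -15p + 7
  6p - 9 = -15p + 7  ⇒  21p = 16  ⇒  p = 16/21.
The entrant's mix must leave the incumbent indifferent between Accommodate and Fight.
  the incumbent's payoff to Accommodate: q·(-9) + (1−q)·(-5) = -4q - 5
  the incumbent's payoff to Fight: q·5 + (1−q)·(-7) = 12q - 7
  -4q - 5 = 12q - 7  ⇒  -16q = -2  ⇒  q = 1/8.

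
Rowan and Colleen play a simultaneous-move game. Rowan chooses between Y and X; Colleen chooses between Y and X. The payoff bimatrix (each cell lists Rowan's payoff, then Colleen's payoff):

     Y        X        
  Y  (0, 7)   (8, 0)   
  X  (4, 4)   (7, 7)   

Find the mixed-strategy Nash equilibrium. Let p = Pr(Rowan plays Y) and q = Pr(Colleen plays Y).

p = 3/10, q = 1/5

For Colleen to be willing to mix, Colleen must be indifferent between Y and X, which pins down Rowan's mix.
  Colleen's expected payoff from Y: p·7 + (1−p)·4 = 3p + 4
  Colleen's expected payoff from X: p·0 + (1−p)·7 = -7p + 7
  3p + 4 = -7p + 7  ⇒  10p = 3  ⇒  p = 3/10.
In a mixed equilibrium Rowan is indifferent between Y and X; this condition fixes q.
  Rowan's payoff to Y: q·0 + (1−q)·8 = -8q + 8
  Rowan's payoff to X: q·4 + (1−q)·7 = -3q + 7
  -8q + 8 = -3q + 7  ⇒  -5q = -1  ⇒  q = 1/5.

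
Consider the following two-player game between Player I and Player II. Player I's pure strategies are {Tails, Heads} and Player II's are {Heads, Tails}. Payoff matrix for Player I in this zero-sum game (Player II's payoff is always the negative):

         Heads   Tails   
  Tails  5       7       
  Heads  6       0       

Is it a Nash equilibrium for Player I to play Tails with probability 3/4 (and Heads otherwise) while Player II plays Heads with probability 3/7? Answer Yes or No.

No

Given Player II's mix q = 3/7, Player I's payoff from Tails is 43/7 but from Heads is 18/7. Player I strictly prefers Tails, so Player I would not mix.
So the proposed profile is not a Nash equilibrium.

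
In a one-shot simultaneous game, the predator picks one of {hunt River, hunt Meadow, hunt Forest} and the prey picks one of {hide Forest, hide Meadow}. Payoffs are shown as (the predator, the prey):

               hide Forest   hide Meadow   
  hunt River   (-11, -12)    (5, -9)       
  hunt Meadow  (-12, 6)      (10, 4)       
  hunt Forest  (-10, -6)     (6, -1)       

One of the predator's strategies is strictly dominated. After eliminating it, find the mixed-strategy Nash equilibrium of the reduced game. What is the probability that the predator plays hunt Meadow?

The predator's strategy hunt River is strictly dominated by hunt Forest: -10 > -11 and 6 > 5. Eliminate hunt River.
The predator's mix must leave the prey indifferent between hide Forest and hide Meadow.
  the prey's expected payoff from hide Forest: p·6 + (1−p)·(-6) = 12p - 6
  the prey's expected payoff from hide Meadow: p·4 + (1−p)·(-1) = 5p - 1
  12p - 6 = 5p - 1  ⇒  7p = 5  ⇒  p = 5/7.

p = 5/7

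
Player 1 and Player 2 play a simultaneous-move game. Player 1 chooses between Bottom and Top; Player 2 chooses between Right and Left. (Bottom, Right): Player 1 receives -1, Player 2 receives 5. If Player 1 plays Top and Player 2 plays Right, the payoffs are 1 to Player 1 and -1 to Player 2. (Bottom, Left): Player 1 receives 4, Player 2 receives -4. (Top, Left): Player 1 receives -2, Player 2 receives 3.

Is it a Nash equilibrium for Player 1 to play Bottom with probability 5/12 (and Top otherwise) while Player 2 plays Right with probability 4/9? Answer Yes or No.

No

Given Player 1's mix p = 5/12, Player 2's payoff from Right is 3/2 but from Left is 1/12. Player 2 strictly prefers Right, so Player 2 would not mix.
So the proposed profile is not a Nash equilibrium.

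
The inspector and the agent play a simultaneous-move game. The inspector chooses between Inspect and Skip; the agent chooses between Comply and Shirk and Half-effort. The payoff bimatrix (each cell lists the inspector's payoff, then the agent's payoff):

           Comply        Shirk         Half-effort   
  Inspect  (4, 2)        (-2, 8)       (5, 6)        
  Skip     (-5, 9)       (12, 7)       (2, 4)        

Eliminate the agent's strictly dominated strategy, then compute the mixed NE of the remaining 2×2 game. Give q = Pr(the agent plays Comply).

q = 14/23

The agent's strategy Half-effort is strictly dominated by Shirk: 8 > 6 and 7 > 4. Eliminate Half-effort.
Set the inspector's expected payoff from Inspect equal to that from Skip:
  the inspector's payoff to Inspect: q·4 + (1−q)·(-2) = 6q - 2
  the inspector's payoff to Skip: q·(-5) + (1−q)·12 = -17q + 12
  6q - 2 = -17q + 12  ⇒  23q = 14  ⇒  q = 14/23.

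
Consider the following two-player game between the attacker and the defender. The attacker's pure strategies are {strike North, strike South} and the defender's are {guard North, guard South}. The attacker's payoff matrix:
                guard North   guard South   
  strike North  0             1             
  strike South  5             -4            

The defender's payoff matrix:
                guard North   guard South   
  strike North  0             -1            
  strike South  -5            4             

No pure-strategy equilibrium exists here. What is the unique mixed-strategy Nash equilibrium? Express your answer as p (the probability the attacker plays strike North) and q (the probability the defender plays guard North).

Set the defender's expected payoff from guard North equal to that from guard South:
  the defender's payoff to guard North: p·0 + (1−p)·(-5) = 5p - 5
  the defender's payoff to guard South: p·(-1) + (1−p)·4 = -5p + 4
  5p - 5 = -5p + 4  ⇒  10p = 9  ⇒  p = 9/10.
In a mixed equilibrium the attacker is indifferent between strike North and strike South; this condition fixes q.
  the attacker's expected payoff from strike North: q·0 + (1−q)·1 = -q + 1
  the attacker's expected payoff from strike South: q·5 + (1−q)·(-4) = 9q - 4
  -q + 1 = 9q - 4  ⇒  -10q = -5  ⇒  q = 1/2.

p = 9/10, q = 1/2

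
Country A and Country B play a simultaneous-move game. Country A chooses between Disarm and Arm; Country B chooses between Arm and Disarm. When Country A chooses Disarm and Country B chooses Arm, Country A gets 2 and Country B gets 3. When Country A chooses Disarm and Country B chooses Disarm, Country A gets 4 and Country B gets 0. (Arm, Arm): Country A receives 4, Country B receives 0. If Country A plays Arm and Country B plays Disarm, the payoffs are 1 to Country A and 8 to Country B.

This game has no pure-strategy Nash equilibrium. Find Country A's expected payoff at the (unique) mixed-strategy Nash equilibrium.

Set Country A's expected payoff from Disarm equal to that from Arm:
  Country A's payoff from Disarm: q·2 + (1−q)·4 = -2q + 4
  Country A's payoff from Arm: q·4 + (1−q)·1 = 3q + 1
  -2q + 4 = 3q + 1  ⇒  -5q = -3  ⇒  q = 3/5.
At equilibrium Country A is indifferent across rows, so Country A's payoff equals the payoff from Disarm: (3/5)·2 + (2/5)·4 = 14/5.

14/5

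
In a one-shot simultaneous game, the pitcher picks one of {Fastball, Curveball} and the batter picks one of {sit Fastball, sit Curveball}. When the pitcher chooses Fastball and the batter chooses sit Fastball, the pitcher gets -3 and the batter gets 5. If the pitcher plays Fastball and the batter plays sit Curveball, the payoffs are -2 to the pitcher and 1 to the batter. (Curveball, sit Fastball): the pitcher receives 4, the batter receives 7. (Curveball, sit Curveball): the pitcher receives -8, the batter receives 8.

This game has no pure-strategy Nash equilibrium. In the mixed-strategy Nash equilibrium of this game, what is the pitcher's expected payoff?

For the pitcher to be willing to mix, the pitcher must be indifferent between Fastball and Curveball, which pins down the batter's mix.
  the pitcher's payoff from Fastball: q·(-3) + (1−q)·(-2) = -q - 2
  the pitcher's payoff from Curveball: q·4 + (1−q)·(-8) = 12q - 8
  -q - 2 = 12q - 8  ⇒  -13q = -6  ⇒  q = 6/13.
At equilibrium the pitcher is indifferent across rows, so the pitcher's payoff equals the payoff from Fastball: (6/13)·(-3) + (7/13)·(-2) = -32/13.

-32/13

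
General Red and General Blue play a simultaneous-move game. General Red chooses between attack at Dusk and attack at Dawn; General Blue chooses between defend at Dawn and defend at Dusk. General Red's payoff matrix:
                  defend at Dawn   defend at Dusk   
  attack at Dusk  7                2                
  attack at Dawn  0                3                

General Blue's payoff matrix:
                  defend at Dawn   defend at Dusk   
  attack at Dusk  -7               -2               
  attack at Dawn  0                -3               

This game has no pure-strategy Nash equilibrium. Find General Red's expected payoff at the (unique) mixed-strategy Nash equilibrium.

General Blue's mix must leave General Red indifferent between attack at Dusk and attack at Dawn.
  General Red's expected payoff from attack at Dusk: q·7 + (1−q)·2 = 5q + 2
  General Red's expected payoff from attack at Dawn: q·0 + (1−q)·3 = -3q + 3
  5q + 2 = -3q + 3  ⇒  8q = 1  ⇒  q = 1/8.
At equilibrium General Red is indifferent across rows, so General Red's payoff equals the payoff from attack at Dusk: (1/8)·7 + (7/8)·2 = 21/8.

21/8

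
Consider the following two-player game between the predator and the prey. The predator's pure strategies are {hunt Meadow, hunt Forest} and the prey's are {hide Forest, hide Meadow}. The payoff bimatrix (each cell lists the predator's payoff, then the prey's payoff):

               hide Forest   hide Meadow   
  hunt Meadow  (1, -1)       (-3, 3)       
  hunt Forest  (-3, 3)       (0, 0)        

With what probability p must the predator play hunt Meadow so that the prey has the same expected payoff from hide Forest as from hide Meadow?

Set the prey's expected payoff from hide Forest equal to that from hide Meadow:
  the prey's payoff to hide Forest: p·(-1) + (1−p)·3 = -4p + 3
  the prey's payoff to hide Meadow: p·3 + (1−p)·0 = 3p
  -4p + 3 = 3p  ⇒  -7p = -3  ⇒  p = 3/7.

p = 3/7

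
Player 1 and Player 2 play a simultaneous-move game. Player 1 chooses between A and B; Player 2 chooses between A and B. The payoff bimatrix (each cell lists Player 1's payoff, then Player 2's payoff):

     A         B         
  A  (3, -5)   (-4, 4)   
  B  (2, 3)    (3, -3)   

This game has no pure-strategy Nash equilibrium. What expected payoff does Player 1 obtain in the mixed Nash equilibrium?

17/8

In a mixed equilibrium Player 1 is indifferent between A and B; this condition fixes q.
  Player 1's expected payoff from A: q·3 + (1−q)·(-4) = 7q - 4
  Player 1's expected payoff from B: q·2 + (1−q)·3 = -q + 3
  7q - 4 = -q + 3  ⇒  8q = 7  ⇒  q = 7/8.
At equilibrium Player 1 is indifferent across rows, so Player 1's payoff equals the payoff from A: (7/8)·3 + (1/8)·(-4) = 17/8.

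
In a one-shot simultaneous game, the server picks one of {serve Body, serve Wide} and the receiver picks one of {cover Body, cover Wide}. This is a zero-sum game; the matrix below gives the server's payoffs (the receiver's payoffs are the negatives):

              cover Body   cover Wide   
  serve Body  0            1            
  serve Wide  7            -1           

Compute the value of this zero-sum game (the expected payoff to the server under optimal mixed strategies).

v = 7/9

The receiver's mix must leave the server indifferent between serve Body and serve Wide.
  the server's payoff to serve Body: q·0 + (1−q)·1 = -q + 1
  the server's payoff to serve Wide: q·7 + (1−q)·(-1) = 8q - 1
  -q + 1 = 8q - 1  ⇒  -9q = -2  ⇒  q = 2/9.
The value is the server's expected payoff against this mix (using serve Body): (2/9)·0 + (7/9)·1 = 7/9.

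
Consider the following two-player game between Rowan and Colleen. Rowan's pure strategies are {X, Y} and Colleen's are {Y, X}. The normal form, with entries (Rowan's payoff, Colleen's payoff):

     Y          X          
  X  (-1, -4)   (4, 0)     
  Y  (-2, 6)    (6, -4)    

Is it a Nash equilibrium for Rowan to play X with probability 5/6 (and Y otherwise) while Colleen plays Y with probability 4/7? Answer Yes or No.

Given Rowan's mix p = 5/6, Colleen's payoff from Y is -7/3 but from X is -2/3. Colleen strictly prefers X, so Colleen would not mix.
So the proposed profile is not a Nash equilibrium.

No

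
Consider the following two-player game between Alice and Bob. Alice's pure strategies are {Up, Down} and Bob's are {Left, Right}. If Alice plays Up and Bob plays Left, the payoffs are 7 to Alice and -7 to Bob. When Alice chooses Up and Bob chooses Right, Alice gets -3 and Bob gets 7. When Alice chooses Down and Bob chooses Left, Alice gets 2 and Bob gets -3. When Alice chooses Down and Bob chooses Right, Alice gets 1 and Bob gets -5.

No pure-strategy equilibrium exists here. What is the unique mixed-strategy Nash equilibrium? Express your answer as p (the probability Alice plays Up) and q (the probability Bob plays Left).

For Bob to be willing to mix, Bob must be indifferent between Left and Right, which pins down Alice's mix.
  Bob's payoff to Left: p·(-7) + (1−p)·(-3) = -4p - 3
  Bob's payoff to Right: p·7 + (1−p)·(-5) = 12p - 5
  -4p - 3 = 12p - 5  ⇒  -16p = -2  ⇒  p = 1/8.
For Alice to be willing to mix, Alice must be indifferent between Up and Down, which pins down Bob's mix.
  Alice's payoff to Up: q·7 + (1−q)·(-3) = 10q - 3
  Alice's payoff to Down: q·2 + (1−q)·1 = q + 1
  10q - 3 = q + 1  ⇒  9q = 4  ⇒  q = 4/9.

p = 1/8, q = 4/9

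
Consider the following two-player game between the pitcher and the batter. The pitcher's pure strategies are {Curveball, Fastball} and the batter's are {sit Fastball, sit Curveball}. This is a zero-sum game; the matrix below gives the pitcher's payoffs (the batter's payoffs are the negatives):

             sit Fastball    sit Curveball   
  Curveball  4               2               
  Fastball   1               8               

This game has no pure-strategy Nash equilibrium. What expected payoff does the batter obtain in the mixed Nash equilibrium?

-10/3

The pitcher's mix must leave the batter indifferent between sit Fastball and sit Curveball.
  the batter's payoff to sit Fastball: p·(-4) + (1−p)·(-1) = -3p - 1
  the batter's payoff to sit Curveball: p·(-2) + (1−p)·(-8) = 6p - 8
  -3p - 1 = 6p - 8  ⇒  -9p = -7  ⇒  p = 7/9.
At equilibrium the batter is indifferent across columns, so the batter's payoff equals the payoff from sit Fastball: (7/9)·(-4) + (2/9)·(-1) = -10/3.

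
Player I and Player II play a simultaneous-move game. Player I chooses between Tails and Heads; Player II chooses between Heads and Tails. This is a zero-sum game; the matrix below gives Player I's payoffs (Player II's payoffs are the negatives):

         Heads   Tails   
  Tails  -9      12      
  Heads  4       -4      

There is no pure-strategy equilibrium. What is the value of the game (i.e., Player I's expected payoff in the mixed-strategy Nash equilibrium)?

v = 12/29

Player II's mix must leave Player I indifferent between Tails and Heads.
  Player I's payoff from Tails: q·(-9) + (1−q)·12 = -21q + 12
  Player I's payoff from Heads: q·4 + (1−q)·(-4) = 8q - 4
  -21q + 12 = 8q - 4  ⇒  -29q = -16  ⇒  q = 16/29.
The value is Player I's expected payoff against this mix (using Tails): (16/29)·(-9) + (13/29)·12 = 12/29.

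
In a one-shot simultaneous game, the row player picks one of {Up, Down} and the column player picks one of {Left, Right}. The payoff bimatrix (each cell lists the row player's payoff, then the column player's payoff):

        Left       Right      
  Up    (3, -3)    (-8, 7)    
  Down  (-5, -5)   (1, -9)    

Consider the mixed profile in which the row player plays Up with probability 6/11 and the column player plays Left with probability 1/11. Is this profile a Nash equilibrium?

Given the row player's mix p = 6/11, the column player's payoff from Left is -43/11 but from Right is -3/11. The column player strictly prefers Right, so the column player would not mix.
So the proposed profile is not a Nash equilibrium.

No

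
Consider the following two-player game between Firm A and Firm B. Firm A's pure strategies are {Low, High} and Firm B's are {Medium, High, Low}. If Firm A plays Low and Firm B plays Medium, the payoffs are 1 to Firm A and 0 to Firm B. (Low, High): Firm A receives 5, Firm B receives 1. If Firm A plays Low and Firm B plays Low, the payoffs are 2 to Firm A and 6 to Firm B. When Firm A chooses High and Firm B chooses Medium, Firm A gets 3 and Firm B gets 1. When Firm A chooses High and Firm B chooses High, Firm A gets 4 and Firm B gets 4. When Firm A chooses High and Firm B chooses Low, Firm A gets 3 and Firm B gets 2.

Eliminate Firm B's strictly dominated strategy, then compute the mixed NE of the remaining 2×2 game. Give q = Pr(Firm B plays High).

Firm B's strategy Medium is strictly dominated by High: 1 > 0 and 4 > 1. Eliminate Medium.
Firm A's indifference between Low and High determines Firm B's mixing probability q:
  Firm A's payoff to Low: q·5 + (1−q)·2 = 3q + 2
  Firm A's payoff to High: q·4 + (1−q)·3 = q + 3
  3q + 2 = q + 3  ⇒  2q = 1  ⇒  q = 1/2.

q = 1/2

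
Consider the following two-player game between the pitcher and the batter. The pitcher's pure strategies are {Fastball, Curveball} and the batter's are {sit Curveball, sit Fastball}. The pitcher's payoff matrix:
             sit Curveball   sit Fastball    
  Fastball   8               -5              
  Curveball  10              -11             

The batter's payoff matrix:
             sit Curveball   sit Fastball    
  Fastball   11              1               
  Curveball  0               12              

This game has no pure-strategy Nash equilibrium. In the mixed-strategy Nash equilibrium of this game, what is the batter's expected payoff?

For the batter to be willing to mix, the batter must be indifferent between sit Curveball and sit Fastball, which pins down the pitcher's mix.
  the batter's payoff to sit Curveball: p·11 + (1−p)·0 = 11p
  the batter's payoff to sit Fastball: p·1 + (1−p)·12 = -11p + 12
  11p = -11p + 12  ⇒  22p = 12  ⇒  p = 6/11.
At equilibrium the batter is indifferent across columns, so the batter's payoff equals the payoff from sit Curveball: (6/11)·11 + (5/11)·0 = 6.

6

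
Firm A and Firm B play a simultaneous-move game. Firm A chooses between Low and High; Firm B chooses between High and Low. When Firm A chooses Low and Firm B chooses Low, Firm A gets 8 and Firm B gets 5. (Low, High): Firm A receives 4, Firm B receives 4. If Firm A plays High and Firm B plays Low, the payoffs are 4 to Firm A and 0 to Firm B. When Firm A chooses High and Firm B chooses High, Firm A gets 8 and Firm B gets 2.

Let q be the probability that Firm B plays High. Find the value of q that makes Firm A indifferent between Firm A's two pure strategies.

For Firm A to be willing to mix, Firm A must be indifferent between Low and High, which pins down Firm B's mix.
  Firm A's expected payoff from Low: q·4 + (1−q)·8 = -4q + 8
  Firm A's expected payoff from High: q·8 + (1−q)·4 = 4q + 4
  -4q + 8 = 4q + 4  ⇒  -8q = -4  ⇒  q = 1/2.

q = 1/2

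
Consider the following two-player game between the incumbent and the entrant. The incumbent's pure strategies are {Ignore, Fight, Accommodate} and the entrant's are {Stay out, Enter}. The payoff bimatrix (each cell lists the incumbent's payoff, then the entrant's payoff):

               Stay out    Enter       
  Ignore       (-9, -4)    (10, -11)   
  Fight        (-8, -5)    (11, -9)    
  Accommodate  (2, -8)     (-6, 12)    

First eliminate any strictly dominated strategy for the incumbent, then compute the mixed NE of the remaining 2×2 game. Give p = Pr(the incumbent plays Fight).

The incumbent's strategy Ignore is strictly dominated by Fight: -8 > -9 and 11 > 10. Eliminate Ignore.
The entrant's indifference between Stay out and Enter determines the incumbent's mixing probability p:
  the entrant's payoff from Stay out: p·(-5) + (1−p)·(-8) = 3p - 8
  the entrant's payoff from Enter: p·(-9) + (1−p)·12 = -21p + 12
  3p - 8 = -21p + 12  ⇒  24p = 20  ⇒  p = 5/6.

p = 5/6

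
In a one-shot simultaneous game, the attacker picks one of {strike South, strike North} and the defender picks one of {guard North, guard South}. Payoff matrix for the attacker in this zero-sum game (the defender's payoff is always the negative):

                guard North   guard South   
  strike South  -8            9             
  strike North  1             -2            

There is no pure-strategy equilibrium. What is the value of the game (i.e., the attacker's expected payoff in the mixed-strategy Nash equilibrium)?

v = -7/20

For the attacker to be willing to mix, the attacker must be indifferent between strike South and strike North, which pins down the defender's mix.
  the attacker's payoff to strike South: q·(-8) + (1−q)·9 = -17q + 9
  the attacker's payoff to strike North: q·1 + (1−q)·(-2) = 3q - 2
  -17q + 9 = 3q - 2  ⇒  -20q = -11  ⇒  q = 11/20.
The value is the attacker's expected payoff against this mix (using strike South): (11/20)·(-8) + (9/20)·9 = -7/20.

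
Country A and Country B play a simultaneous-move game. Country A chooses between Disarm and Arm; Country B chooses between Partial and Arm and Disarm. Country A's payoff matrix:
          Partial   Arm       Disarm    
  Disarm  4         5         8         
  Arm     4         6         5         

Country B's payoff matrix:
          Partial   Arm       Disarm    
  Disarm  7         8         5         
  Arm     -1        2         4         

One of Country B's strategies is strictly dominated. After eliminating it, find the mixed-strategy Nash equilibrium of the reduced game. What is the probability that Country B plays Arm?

q = 3/4

Country B's strategy Partial is strictly dominated by Arm: 8 > 7 and 2 > -1. Eliminate Partial.
Country B's mix must leave Country A indifferent between Disarm and Arm.
  Country A's payoff from Disarm: q·5 + (1−q)·8 = -3q + 8
  Country A's payoff from Arm: q·6 + (1−q)·5 = q + 5
  -3q + 8 = q + 5  ⇒  -4q = -3  ⇒  q = 3/4.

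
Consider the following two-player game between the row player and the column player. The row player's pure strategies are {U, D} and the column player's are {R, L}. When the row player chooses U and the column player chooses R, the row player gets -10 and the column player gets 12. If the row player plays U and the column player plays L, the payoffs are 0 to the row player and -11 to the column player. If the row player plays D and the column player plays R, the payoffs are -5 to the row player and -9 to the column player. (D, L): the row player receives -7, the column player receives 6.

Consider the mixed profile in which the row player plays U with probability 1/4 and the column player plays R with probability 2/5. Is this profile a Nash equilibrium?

Given the row player's mix p = 1/4, the column player's payoff from R is -15/4 but from L is 7/4. The column player strictly prefers L, so the column player would not mix.
So the proposed profile is not a Nash equilibrium.

No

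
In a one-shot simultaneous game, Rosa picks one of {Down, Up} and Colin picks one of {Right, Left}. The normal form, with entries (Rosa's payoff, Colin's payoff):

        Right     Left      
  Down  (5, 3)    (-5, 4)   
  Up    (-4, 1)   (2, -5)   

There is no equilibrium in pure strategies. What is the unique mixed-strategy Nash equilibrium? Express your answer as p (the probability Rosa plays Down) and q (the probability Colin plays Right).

p = 6/7, q = 7/16

For Colin to be willing to mix, Colin must be indifferent between Right and Left, which pins down Rosa's mix.
  Colin's payoff to Right: p·3 + (1−p)·1 = 2p + 1
  Colin's payoff to Left: p·4 + (1−p)·(-5) = 9p - 5
  2p + 1 = 9p - 5  ⇒  -7p = -6  ⇒  p = 6/7.
Set Rosa's expected payoff from Down equal to that from Up:
  Rosa's payoff to Down: q·5 + (1−q)·(-5) = 10q - 5
  Rosa's payoff to Up: q·(-4) + (1−q)·2 = -6q + 2
  10q - 5 = -6q + 2  ⇒  16q = 7  ⇒  q = 7/16.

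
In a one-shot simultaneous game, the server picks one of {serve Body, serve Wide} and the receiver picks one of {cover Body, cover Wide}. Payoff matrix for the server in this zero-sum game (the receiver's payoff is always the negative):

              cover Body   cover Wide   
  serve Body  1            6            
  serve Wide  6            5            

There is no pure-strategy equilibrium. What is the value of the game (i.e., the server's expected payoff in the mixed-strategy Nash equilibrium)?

v = 31/6

The receiver's mix must leave the server indifferent between serve Body and serve Wide.
  the server's payoff to serve Body: q·1 + (1−q)·6 = -5q + 6
  the server's payoff to serve Wide: q·6 + (1−q)·5 = q + 5
  -5q + 6 = q + 5  ⇒  -6q = -1  ⇒  q = 1/6.
The value is the server's expected payoff against this mix (using serve Body): (1/6)·1 + (5/6)·6 = 31/6.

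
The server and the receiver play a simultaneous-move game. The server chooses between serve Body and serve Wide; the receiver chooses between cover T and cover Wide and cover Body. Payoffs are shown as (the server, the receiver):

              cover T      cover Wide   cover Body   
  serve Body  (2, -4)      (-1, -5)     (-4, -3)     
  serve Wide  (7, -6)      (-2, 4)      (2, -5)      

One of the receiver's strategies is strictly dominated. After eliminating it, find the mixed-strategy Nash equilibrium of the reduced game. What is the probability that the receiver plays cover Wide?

The receiver's strategy cover T is strictly dominated by cover Body: -3 > -4 and -5 > -6. Eliminate cover T.
For the server to be willing to mix, the server must be indifferent between serve Body and serve Wide, which pins down the receiver's mix.
  the server's payoff to serve Body: q·(-1) + (1−q)·(-4) = 3q - 4
  the server's payoff to serve Wide: q·(-2) + (1−q)·2 = -4q + 2
  3q - 4 = -4q + 2  ⇒  7q = 6  ⇒  q = 6/7.

q = 6/7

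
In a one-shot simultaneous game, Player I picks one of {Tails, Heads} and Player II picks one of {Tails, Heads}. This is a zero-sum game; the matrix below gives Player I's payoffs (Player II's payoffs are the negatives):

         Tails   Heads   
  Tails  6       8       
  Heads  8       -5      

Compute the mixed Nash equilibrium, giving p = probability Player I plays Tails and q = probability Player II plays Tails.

Set Player II's expected payoff from Tails equal to that from Heads:
  Player II's payoff to Tails: p·(-6) + (1−p)·(-8) = 2p - 8
  Player II's payoff to Heads: p·(-8) + (1−p)·5 = -13p + 5
  2p - 8 = -13p + 5  ⇒  15p = 13  ⇒  p = 13/15.
Set Player I's expected payoff from Tails equal to that from Heads:
  Player I's payoff to Tails: q·6 + (1−q)·8 = -2q + 8
  Player I's payoff to Heads: q·8 + (1−q)·(-5) = 13q - 5
  -2q + 8 = 13q - 5  ⇒  -15q = -13  ⇒  q = 13/15.

p = 13/15, q = 13/15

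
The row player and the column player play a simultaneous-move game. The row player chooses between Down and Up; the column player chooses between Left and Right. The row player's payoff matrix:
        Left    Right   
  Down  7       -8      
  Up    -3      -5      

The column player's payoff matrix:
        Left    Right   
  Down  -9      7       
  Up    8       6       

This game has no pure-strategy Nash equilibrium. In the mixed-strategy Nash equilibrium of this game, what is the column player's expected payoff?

For the column player to be willing to mix, the column player must be indifferent between Left and Right, which pins down the row player's mix.
  the column player's payoff to Left: p·(-9) + (1−p)·8 = -17p + 8
  the column player's payoff to Right: p·7 + (1−p)·6 = p + 6
  -17p + 8 = p + 6  ⇒  -18p = -2  ⇒  p = 1/9.
At equilibrium the column player is indifferent across columns, so the column player's payoff equals the payoff from Left: (1/9)·(-9) + (8/9)·8 = 55/9.

55/9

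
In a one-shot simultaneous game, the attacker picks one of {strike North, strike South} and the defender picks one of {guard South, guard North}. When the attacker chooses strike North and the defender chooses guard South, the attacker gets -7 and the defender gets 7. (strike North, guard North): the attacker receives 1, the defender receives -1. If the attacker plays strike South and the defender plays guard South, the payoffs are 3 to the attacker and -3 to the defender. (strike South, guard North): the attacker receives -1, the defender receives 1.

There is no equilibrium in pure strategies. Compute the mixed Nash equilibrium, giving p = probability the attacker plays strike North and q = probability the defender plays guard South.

p = 1/3, q = 1/6

The attacker's mix must leave the defender indifferent between guard South and guard North.
  the defender's payoff to guard South: p·7 + (1−p)·(-3) = 10p - 3
  the defender's payoff to guard North: p·(-1) + (1−p)·1 = -2p + 1
  10p - 3 = -2p + 1  ⇒  12p = 4  ⇒  p = 1/3.
For the attacker to be willing to mix, the attacker must be indifferent between strike North and strike South, which pins down the defender's mix.
  the attacker's expected payoff from strike North: q·(-7) + (1−q)·1 = -8q + 1
  the attacker's expected payoff from strike South: q·3 + (1−q)·(-1) = 4q - 1
  -8q + 1 = 4q - 1  ⇒  -12q = -2  ⇒  q = 1/6.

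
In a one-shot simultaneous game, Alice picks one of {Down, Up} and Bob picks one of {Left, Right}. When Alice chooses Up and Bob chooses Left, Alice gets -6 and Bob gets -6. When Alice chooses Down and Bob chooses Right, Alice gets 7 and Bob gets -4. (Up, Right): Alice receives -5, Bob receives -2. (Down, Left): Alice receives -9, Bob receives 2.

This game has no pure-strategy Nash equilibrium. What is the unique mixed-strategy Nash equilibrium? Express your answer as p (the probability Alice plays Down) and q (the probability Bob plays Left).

p = 2/5, q = 4/5

Alice's mix must leave Bob indifferent between Left and Right.
  Bob's payoff to Left: p·2 + (1−p)·(-6) = 8p - 6
  Bob's payoff to Right: p·(-4) + (1−p)·(-2) = -2p - 2
  8p - 6 = -2p - 2  ⇒  10p = 4  ⇒  p = 2/5.
Bob's mix must leave Alice indifferent between Down and Up.
  Alice's expected payoff from Down: q·(-9) + (1−q)·7 = -16q + 7
  Alice's expected payoff from Up: q·(-6) + (1−q)·(-5) = -q - 5
  -16q + 7 = -q - 5  ⇒  -15q = -12  ⇒  q = 4/5.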